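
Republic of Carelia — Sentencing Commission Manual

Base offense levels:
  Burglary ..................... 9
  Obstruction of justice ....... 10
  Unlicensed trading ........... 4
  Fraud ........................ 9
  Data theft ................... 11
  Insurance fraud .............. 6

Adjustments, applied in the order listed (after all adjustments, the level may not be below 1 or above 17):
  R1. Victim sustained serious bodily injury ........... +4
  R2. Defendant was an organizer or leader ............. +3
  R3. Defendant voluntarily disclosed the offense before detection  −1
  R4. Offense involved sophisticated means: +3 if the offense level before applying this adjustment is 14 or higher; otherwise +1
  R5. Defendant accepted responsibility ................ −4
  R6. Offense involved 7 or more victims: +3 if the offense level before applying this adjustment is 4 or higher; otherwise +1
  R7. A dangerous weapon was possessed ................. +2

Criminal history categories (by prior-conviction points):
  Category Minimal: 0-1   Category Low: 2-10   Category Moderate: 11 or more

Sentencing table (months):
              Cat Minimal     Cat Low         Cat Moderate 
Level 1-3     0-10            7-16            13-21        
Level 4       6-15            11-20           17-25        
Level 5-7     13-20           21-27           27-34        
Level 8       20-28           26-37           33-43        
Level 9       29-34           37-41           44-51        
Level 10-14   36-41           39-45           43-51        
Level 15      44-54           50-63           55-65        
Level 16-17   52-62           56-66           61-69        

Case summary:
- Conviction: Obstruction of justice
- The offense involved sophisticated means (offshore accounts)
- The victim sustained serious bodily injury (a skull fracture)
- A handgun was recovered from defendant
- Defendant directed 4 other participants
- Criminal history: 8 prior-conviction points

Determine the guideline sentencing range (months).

56-66 months

Base offense level for obstruction of justice: 10.
R1 applies: 10 + 4 = 14.
R2 applies: 14 + 3 = 17.
R3 does not apply.
R4 applies (level before this adjustment is 17 ≥ 14, so +3): 17 + 3 = 20.
R6 does not apply.
R7 applies: 20 + 2 = 22.
Level 22 exceeds the maximum of 17; capped at 17.
Final offense level: 17.
Criminal history: 8 prior points → Category Low (2-10).
Level 17 falls in the 16-17 band.
Grid: Level 16-17 × Category Low = 56-66 months.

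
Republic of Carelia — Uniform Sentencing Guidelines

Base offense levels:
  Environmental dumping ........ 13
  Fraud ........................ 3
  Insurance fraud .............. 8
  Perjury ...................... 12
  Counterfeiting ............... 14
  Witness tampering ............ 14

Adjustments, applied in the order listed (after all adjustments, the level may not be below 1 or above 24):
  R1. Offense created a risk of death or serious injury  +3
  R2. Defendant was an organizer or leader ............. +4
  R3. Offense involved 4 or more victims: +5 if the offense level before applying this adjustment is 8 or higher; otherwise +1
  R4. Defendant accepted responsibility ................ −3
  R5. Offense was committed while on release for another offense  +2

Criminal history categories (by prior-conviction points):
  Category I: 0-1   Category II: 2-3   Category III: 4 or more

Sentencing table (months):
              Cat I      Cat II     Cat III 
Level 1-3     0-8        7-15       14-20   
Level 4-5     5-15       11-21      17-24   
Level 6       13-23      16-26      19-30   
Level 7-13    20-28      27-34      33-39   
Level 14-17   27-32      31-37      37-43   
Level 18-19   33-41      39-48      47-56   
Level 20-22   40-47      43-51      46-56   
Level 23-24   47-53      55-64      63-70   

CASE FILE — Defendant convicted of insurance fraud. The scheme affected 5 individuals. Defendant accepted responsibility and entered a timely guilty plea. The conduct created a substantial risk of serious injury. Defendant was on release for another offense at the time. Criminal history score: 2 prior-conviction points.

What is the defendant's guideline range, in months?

Base offense level for insurance fraud: 8.
R1 applies: 8 + 3 = 11.
R2 does not apply.
R3 applies (level before this adjustment is 11 ≥ 8, so +5): 11 + 5 = 16.
R4 applies: 16 − 3 = 13.
R5 applies: 13 + 2 = 15.
Final offense level: 15.
Criminal history: 2 prior points → Category II (2-3).
Level 15 falls in the 14-17 band.
Grid: Level 14-17 × Category II = 31-37 months.

31-37 months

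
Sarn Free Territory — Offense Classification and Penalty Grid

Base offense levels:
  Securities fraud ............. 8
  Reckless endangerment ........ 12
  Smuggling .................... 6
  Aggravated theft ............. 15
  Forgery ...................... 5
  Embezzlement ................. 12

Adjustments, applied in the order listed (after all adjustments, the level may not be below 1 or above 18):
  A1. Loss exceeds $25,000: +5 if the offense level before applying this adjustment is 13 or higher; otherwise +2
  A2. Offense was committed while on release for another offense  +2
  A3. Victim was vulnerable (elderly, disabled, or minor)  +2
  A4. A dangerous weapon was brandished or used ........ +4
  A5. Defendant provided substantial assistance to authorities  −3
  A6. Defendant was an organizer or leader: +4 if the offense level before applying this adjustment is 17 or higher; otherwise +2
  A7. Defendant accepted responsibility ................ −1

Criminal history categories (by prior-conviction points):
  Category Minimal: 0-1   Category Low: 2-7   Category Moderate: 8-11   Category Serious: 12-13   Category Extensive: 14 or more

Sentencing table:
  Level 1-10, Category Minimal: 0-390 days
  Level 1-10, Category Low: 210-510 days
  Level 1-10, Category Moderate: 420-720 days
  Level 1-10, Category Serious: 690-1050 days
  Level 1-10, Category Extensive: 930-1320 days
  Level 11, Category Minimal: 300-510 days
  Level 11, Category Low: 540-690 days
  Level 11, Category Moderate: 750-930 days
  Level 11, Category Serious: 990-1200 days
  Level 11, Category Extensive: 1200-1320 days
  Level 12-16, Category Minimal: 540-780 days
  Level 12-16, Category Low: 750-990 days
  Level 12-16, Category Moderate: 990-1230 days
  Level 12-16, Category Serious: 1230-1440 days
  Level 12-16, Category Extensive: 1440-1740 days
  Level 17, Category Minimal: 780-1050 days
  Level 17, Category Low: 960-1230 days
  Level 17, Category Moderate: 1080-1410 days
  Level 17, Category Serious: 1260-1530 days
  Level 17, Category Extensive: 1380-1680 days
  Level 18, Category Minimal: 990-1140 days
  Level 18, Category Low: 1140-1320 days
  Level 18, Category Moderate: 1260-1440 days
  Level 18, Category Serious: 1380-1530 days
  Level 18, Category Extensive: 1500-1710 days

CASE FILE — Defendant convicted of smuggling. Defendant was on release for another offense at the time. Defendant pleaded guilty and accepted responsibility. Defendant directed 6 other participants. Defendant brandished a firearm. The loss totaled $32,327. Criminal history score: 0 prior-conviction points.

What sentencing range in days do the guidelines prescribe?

Base offense level for smuggling: 6.
A1 applies (level before this adjustment is 6 < 13, so +2): 6 + 2 = 8.
A2 applies: 8 + 2 = 10.
A4 applies: 10 + 4 = 14.
A5 does not apply.
A6 applies (level before this adjustment is 14 < 17, so +2): 14 + 2 = 16.
A7 applies: 16 − 1 = 15.
Final offense level: 15.
Criminal history: 0 prior points → Category Minimal (0-1).
Level 15 falls in the 12-16 band.
Grid: Level 12-16 × Category Minimal = 540-780 days.

540-780 days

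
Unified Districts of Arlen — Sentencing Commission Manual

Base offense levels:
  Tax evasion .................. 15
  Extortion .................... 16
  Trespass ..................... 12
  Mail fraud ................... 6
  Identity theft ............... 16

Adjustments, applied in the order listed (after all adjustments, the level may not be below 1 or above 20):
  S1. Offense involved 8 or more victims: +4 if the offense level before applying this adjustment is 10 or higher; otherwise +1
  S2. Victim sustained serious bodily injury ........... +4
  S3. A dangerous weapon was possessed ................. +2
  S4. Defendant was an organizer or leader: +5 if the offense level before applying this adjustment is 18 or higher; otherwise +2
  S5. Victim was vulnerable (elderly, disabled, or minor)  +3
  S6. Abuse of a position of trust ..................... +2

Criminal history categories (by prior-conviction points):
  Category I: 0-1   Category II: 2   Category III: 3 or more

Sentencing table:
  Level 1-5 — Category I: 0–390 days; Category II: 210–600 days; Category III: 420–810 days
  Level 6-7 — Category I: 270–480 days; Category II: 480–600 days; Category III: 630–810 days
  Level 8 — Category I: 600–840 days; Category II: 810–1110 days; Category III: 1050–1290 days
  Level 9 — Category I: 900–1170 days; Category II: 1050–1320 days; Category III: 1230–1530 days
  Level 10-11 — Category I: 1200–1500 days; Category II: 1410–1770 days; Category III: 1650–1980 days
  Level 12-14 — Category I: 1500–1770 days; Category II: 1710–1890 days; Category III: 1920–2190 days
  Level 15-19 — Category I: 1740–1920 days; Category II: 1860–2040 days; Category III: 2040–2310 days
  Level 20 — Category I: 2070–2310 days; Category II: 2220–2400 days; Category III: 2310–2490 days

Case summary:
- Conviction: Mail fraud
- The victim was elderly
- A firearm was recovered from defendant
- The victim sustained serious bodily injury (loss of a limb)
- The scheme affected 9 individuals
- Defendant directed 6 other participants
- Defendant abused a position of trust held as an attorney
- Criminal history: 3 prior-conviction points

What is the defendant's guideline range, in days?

2310-2490 days

Base offense level for mail fraud: 6.
S1 applies (level before this adjustment is 6 < 10, so +1): 6 + 1 = 7.
S2 applies: 7 + 4 = 11.
S3 applies: 11 + 2 = 13.
S4 applies (level before this adjustment is 13 < 18, so +2): 13 + 2 = 15.
S5 applies: 15 + 3 = 18.
S6 applies: 18 + 2 = 20.
Final offense level: 20.
Criminal history: 3 prior points → Category III (3+).
Level 20 falls in the 20 band.
Grid: Level 20 × Category III = 2310-2490 days.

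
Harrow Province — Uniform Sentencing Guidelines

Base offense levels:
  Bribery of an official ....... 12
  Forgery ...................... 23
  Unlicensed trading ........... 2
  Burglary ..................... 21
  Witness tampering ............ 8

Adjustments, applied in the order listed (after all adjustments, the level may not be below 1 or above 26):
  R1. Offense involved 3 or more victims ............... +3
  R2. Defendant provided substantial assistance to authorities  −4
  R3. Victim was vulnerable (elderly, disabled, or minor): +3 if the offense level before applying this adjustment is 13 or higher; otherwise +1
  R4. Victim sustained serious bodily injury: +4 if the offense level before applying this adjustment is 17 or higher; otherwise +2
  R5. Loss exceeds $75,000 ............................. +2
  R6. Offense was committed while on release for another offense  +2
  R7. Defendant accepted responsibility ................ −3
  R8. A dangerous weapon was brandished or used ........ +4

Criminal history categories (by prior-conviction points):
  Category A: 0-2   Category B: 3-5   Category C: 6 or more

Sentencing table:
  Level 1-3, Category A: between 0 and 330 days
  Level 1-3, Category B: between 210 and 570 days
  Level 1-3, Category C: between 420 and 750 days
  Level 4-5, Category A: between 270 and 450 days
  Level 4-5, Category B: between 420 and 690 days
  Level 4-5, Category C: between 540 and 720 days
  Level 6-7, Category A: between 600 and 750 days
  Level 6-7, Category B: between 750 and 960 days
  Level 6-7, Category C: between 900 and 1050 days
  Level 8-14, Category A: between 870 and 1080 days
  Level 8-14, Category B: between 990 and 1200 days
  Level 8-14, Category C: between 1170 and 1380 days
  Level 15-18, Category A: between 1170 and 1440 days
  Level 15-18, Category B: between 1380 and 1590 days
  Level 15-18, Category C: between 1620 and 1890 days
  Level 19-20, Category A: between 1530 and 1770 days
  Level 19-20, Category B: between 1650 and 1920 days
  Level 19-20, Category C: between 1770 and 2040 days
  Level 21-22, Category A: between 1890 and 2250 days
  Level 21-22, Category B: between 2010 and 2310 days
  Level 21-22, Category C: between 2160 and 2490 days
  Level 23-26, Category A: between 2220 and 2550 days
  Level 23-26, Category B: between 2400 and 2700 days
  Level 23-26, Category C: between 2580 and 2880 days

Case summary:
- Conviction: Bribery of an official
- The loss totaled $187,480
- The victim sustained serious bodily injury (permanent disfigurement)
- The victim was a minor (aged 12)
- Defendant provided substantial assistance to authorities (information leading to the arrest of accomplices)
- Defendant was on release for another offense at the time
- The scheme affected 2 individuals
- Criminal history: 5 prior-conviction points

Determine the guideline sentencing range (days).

1380-1590 days

Base offense level for bribery of an official: 12.
R1 does not apply.
R2 applies: 12 − 4 = 8.
R3 applies (level before this adjustment is 8 < 13, so +1): 8 + 1 = 9.
R4 applies (level before this adjustment is 9 < 17, so +2): 9 + 2 = 11.
R5 applies: 11 + 2 = 13.
R6 applies: 13 + 2 = 15.
R8 does not apply.
Final offense level: 15.
Criminal history: 5 prior points → Category B (3-5).
Level 15 falls in the 15-18 band.
Grid: Level 15-18 × Category B = 1380-1590 days.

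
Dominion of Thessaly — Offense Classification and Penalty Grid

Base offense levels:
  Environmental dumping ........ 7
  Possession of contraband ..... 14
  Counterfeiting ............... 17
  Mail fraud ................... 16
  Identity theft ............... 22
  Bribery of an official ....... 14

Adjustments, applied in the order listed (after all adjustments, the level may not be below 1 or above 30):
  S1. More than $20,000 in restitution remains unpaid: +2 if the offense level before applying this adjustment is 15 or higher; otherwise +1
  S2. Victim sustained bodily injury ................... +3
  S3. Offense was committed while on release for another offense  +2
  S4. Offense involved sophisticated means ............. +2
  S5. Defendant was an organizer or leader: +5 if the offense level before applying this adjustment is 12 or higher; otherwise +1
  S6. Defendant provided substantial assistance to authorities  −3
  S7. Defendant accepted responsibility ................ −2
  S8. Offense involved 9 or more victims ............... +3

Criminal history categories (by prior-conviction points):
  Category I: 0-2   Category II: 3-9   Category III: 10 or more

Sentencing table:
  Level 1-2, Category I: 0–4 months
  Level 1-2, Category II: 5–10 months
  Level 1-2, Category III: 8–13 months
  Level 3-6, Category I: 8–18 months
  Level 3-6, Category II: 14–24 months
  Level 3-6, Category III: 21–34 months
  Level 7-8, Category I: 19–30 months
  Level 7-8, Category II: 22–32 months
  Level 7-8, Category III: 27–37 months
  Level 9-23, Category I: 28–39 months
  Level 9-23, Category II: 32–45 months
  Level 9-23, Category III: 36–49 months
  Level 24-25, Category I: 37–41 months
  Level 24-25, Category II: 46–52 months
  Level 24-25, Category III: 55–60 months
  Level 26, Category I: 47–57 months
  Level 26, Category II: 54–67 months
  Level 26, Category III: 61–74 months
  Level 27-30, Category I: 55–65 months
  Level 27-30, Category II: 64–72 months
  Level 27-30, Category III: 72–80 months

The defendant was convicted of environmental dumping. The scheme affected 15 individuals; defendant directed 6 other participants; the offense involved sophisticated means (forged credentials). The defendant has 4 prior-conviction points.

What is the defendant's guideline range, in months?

32-45 months

Base offense level for environmental dumping: 7.
S1 does not apply.
S4 applies: 7 + 2 = 9.
S5 applies (level before this adjustment is 9 < 12, so +1): 9 + 1 = 10.
S7 does not apply.
S8 applies: 10 + 3 = 13.
Final offense level: 13.
Criminal history: 4 prior points → Category II (3-9).
Level 13 falls in the 9-23 band.
Grid: Level 9-23 × Category II = 32-45 months.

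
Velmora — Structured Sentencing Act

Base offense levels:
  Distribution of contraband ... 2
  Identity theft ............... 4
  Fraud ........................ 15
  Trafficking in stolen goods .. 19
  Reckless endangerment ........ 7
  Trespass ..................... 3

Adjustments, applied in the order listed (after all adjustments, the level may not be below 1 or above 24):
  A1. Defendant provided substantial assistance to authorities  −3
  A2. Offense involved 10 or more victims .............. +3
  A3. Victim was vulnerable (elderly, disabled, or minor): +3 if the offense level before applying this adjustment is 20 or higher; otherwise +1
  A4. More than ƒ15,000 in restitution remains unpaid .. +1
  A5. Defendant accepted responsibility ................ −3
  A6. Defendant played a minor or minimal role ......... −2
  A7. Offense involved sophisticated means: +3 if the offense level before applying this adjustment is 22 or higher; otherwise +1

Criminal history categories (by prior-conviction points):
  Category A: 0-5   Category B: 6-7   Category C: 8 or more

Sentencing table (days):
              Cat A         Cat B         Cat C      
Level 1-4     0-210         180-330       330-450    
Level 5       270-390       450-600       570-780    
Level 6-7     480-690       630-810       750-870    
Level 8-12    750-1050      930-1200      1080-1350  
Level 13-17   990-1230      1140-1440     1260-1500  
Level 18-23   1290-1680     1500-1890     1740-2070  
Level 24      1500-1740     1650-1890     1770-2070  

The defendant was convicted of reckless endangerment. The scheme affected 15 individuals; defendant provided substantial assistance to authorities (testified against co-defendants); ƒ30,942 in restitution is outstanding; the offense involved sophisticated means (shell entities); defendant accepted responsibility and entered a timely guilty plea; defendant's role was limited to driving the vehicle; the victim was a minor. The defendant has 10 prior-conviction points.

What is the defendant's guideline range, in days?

Base offense level for reckless endangerment: 7.
A1 applies: 7 − 3 = 4.
A2 applies: 4 + 3 = 7.
A3 applies (level before this adjustment is 7 < 20, so +1): 7 + 1 = 8.
A4 applies: 8 + 1 = 9.
A5 applies: 9 − 3 = 6.
A6 applies: 6 − 2 = 4.
A7 applies (level before this adjustment is 4 < 22, so +1): 4 + 1 = 5.
Final offense level: 5.
Criminal history: 10 prior points → Category C (8+).
Level 5 falls in the 5 band.
Grid: Level 5 × Category C = 570-780 days.

570-780 days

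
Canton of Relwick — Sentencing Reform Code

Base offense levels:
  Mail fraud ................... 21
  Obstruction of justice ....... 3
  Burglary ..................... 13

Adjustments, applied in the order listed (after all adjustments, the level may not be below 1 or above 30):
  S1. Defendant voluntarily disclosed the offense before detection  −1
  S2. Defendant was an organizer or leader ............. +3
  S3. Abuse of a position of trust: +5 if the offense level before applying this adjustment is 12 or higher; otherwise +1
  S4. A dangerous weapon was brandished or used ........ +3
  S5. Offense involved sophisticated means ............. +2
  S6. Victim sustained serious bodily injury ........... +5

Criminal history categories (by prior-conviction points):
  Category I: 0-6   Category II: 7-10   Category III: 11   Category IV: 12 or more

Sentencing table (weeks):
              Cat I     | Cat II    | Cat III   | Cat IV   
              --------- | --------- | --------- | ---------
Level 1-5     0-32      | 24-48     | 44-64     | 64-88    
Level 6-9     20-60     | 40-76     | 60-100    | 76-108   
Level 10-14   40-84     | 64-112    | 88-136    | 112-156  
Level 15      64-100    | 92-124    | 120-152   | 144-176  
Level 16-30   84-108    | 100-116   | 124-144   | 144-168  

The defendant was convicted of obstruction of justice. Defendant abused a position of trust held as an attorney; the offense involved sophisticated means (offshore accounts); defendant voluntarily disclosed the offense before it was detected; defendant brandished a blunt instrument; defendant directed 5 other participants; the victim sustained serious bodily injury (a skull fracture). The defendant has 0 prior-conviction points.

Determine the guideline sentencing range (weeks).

84-108 weeks

Base offense level for obstruction of justice: 3.
S1 applies: 3 − 1 = 2.
S2 applies: 2 + 3 = 5.
S3 applies (level before this adjustment is 5 < 12, so +1): 5 + 1 = 6.
S4 applies: 6 + 3 = 9.
S5 applies: 9 + 2 = 11.
S6 applies: 11 + 5 = 16.
Final offense level: 16.
Criminal history: 0 prior points → Category I (0-6).
Level 16 falls in the 16-30 band.
Grid: Level 16-30 × Category I = 84-108 weeks.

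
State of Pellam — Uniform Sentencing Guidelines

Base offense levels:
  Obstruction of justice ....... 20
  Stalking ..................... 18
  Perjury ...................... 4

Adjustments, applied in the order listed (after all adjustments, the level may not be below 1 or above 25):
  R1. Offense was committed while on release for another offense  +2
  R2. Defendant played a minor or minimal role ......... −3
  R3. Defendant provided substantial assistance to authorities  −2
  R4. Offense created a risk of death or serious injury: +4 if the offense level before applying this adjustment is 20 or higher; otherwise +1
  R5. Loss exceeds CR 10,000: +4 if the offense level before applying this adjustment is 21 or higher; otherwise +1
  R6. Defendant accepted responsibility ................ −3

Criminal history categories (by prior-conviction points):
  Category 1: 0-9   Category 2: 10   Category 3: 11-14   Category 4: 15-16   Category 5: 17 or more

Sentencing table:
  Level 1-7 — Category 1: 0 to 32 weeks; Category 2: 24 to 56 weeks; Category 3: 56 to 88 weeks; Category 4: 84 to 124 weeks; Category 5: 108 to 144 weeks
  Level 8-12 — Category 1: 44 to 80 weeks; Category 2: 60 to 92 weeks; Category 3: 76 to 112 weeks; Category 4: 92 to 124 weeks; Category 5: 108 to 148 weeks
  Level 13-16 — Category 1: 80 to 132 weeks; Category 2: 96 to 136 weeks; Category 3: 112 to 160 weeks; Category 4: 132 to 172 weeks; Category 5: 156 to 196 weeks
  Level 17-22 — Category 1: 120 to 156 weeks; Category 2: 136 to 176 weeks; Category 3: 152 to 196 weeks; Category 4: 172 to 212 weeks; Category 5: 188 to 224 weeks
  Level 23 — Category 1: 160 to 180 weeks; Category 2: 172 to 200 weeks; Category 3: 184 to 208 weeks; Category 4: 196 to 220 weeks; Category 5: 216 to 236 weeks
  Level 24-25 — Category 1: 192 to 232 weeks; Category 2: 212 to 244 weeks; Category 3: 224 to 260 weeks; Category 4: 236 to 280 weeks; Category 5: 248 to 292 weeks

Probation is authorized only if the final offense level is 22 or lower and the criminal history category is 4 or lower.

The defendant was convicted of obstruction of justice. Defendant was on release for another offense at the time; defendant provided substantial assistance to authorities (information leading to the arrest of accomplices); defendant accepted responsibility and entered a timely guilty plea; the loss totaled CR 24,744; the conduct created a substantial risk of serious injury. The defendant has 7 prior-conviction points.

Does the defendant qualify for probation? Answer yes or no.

Base offense level for obstruction of justice: 20.
R1 applies: 20 + 2 = 22.
R3 applies: 22 − 2 = 20.
R4 applies (level before this adjustment is 20 ≥ 20, so +4): 20 + 4 = 24.
R5 applies (level before this adjustment is 24 ≥ 21, so +4): 24 + 4 = 28.
R6 applies: 28 − 3 = 25.
Final offense level: 25.
Criminal history: 7 prior points → Category 1 (0-9).
Level 25 falls in the 24-25 band.
Grid: Level 24-25 × Category 1 = 192-232 weeks.
Probation check: level 25 > 22 and category 1 ≤ 4 → not eligible.

No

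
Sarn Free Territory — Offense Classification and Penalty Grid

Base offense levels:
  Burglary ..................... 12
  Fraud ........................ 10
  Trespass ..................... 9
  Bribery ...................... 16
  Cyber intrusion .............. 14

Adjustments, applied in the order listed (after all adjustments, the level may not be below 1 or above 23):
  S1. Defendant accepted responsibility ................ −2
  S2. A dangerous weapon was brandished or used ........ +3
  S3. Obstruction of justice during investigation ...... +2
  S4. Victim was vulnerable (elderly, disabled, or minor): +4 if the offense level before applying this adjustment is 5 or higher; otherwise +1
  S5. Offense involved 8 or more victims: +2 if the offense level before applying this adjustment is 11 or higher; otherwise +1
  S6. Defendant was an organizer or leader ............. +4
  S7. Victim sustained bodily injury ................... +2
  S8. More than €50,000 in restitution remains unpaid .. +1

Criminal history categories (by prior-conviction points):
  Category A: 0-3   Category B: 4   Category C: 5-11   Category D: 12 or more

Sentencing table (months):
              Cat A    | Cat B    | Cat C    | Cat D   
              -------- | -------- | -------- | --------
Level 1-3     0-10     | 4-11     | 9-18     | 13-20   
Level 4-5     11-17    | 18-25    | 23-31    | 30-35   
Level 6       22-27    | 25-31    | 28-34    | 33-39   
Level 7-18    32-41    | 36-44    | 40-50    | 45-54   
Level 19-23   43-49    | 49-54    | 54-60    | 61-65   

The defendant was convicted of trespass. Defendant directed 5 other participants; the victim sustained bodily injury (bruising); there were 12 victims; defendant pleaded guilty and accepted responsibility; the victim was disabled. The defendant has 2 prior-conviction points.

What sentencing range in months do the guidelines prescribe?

43-49 months

Base offense level for trespass: 9.
S1 applies: 9 − 2 = 7.
S2 does not apply.
S4 applies (level before this adjustment is 7 ≥ 5, so +4): 7 + 4 = 11.
S5 applies (level before this adjustment is 11 ≥ 11, so +2): 11 + 2 = 13.
S6 applies: 13 + 4 = 17.
S7 applies: 17 + 2 = 19.
Final offense level: 19.
Criminal history: 2 prior points → Category A (0-3).
Level 19 falls in the 19-23 band.
Grid: Level 19-23 × Category A = 43-49 months.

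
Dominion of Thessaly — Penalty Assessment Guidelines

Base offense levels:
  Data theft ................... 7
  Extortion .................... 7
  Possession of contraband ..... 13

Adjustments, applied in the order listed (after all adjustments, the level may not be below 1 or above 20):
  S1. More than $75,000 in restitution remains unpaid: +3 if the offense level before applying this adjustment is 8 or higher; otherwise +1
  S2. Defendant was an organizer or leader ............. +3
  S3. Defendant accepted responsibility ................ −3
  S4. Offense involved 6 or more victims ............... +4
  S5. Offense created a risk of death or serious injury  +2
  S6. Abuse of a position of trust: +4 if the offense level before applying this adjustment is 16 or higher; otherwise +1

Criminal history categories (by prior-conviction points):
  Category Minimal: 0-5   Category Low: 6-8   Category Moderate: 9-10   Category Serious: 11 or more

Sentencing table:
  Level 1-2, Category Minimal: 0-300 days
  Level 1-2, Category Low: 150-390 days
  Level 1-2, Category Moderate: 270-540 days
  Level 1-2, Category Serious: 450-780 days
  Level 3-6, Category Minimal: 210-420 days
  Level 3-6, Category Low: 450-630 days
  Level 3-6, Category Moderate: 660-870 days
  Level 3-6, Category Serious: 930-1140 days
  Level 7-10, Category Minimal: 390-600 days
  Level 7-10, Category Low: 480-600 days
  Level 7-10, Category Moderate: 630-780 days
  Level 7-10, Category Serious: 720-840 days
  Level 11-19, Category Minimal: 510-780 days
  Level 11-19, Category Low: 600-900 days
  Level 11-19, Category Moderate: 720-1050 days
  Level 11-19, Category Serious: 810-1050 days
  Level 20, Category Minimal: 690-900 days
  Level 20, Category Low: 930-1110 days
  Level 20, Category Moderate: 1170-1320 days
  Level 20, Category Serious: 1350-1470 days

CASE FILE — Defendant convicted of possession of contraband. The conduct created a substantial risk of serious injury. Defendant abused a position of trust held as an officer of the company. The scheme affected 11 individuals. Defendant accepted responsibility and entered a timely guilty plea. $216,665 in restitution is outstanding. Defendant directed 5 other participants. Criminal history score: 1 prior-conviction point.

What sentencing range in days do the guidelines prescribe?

Base offense level for possession of contraband: 13.
S1 applies (level before this adjustment is 13 ≥ 8, so +3): 13 + 3 = 16.
S2 applies: 16 + 3 = 19.
S3 applies: 19 − 3 = 16.
S4 applies: 16 + 4 = 20.
S5 applies: 20 + 2 = 22.
S6 applies (level before this adjustment is 22 ≥ 16, so +4): 22 + 4 = 26.
Level 26 exceeds the maximum of 20; capped at 20.
Final offense level: 20.
Criminal history: 1 prior point → Category Minimal (0-5).
Level 20 falls in the 20 band.
Grid: Level 20 × Category Minimal = 690-900 days.

690-900 days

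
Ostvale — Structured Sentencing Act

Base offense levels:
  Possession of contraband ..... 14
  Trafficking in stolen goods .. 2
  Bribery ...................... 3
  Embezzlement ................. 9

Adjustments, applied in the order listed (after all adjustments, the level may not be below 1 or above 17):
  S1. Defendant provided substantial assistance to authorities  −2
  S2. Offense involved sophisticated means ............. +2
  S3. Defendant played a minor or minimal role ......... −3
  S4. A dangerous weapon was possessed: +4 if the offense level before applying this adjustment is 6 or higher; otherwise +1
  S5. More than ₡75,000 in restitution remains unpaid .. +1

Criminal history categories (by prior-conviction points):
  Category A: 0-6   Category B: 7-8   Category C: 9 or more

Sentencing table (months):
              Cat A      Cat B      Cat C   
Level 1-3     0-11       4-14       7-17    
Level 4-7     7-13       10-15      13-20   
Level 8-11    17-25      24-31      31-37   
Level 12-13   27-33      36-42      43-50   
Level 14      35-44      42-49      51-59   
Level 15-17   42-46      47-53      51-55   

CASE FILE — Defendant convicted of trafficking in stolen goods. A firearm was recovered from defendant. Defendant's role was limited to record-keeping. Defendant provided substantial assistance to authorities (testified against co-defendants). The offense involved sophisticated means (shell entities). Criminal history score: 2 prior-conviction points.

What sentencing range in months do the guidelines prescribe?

Base offense level for trafficking in stolen goods: 2.
S1 applies: 2 − 2 = 0.
S2 applies: 0 + 2 = 2.
S3 applies: 2 − 3 = -1.
S4 applies (level before this adjustment is -1 < 6, so +1): -1 + 1 = 0.
Level 0 is below the minimum of 1; floored at 1.
Final offense level: 1.
Criminal history: 2 prior points → Category A (0-6).
Level 1 falls in the 1-3 band.
Grid: Level 1-3 × Category A = 0-11 months.

0-11 months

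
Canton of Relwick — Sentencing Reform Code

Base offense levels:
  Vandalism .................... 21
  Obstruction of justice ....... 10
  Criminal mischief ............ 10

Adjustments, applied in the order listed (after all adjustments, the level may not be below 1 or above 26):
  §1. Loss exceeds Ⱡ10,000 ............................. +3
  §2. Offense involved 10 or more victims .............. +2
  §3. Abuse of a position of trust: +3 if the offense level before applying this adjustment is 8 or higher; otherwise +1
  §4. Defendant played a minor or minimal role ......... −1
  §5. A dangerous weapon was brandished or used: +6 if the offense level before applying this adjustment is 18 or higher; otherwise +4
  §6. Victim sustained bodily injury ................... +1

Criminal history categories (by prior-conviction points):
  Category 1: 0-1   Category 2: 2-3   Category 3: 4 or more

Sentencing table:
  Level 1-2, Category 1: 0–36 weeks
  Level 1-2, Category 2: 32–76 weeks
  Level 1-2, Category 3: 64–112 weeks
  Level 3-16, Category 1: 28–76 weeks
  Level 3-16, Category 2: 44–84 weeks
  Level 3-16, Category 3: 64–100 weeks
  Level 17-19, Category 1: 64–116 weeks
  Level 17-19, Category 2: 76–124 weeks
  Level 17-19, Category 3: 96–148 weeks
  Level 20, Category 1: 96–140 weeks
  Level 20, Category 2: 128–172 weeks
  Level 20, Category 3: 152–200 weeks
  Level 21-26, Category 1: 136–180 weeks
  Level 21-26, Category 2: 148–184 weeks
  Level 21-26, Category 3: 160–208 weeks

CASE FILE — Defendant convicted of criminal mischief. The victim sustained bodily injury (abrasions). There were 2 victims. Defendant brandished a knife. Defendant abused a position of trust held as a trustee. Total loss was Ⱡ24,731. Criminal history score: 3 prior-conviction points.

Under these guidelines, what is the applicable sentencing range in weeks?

Base offense level for criminal mischief: 10.
§1 applies: 10 + 3 = 13.
§3 applies (level before this adjustment is 13 ≥ 8, so +3): 13 + 3 = 16.
§4 does not apply.
§5 applies (level before this adjustment is 16 < 18, so +4): 16 + 4 = 20.
§6 applies: 20 + 1 = 21.
Final offense level: 21.
Criminal history: 3 prior points → Category 2 (2-3).
Level 21 falls in the 21-26 band.
Grid: Level 21-26 × Category 2 = 148-184 weeks.

148-184 weeks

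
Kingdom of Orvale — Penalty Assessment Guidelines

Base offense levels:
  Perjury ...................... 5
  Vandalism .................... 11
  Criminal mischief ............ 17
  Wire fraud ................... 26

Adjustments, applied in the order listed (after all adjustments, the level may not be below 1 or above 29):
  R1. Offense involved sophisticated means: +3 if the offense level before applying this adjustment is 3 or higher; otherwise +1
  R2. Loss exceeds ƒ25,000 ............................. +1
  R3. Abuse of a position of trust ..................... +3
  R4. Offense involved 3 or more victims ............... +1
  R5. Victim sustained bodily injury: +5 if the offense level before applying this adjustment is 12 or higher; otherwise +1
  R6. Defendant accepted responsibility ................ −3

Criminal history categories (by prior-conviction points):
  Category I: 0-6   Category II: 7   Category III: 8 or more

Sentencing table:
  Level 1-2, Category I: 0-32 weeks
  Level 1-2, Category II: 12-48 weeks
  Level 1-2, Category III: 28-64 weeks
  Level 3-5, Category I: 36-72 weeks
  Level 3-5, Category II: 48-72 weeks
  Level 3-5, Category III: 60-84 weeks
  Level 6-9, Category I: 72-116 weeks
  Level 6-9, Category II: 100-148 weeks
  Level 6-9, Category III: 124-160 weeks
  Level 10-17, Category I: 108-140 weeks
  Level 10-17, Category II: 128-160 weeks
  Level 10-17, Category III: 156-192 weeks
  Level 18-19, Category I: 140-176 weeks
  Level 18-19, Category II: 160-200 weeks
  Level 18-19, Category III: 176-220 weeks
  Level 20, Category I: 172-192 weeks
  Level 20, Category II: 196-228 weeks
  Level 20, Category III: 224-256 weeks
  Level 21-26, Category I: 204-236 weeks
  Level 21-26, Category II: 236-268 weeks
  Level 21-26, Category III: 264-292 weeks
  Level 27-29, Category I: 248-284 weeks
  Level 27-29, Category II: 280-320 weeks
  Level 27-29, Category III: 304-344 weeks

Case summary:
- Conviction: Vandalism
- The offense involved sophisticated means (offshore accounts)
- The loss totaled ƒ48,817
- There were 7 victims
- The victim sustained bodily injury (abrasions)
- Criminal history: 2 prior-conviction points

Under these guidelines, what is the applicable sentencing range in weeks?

Base offense level for vandalism: 11.
R1 applies (level before this adjustment is 11 ≥ 3, so +3): 11 + 3 = 14.
R2 applies: 14 + 1 = 15.
R4 applies: 15 + 1 = 16.
R5 applies (level before this adjustment is 16 ≥ 12, so +5): 16 + 5 = 21.
R6 does not apply.
Final offense level: 21.
Criminal history: 2 prior points → Category I (0-6).
Level 21 falls in the 21-26 band.
Grid: Level 21-26 × Category I = 204-236 weeks.

204-236 weeks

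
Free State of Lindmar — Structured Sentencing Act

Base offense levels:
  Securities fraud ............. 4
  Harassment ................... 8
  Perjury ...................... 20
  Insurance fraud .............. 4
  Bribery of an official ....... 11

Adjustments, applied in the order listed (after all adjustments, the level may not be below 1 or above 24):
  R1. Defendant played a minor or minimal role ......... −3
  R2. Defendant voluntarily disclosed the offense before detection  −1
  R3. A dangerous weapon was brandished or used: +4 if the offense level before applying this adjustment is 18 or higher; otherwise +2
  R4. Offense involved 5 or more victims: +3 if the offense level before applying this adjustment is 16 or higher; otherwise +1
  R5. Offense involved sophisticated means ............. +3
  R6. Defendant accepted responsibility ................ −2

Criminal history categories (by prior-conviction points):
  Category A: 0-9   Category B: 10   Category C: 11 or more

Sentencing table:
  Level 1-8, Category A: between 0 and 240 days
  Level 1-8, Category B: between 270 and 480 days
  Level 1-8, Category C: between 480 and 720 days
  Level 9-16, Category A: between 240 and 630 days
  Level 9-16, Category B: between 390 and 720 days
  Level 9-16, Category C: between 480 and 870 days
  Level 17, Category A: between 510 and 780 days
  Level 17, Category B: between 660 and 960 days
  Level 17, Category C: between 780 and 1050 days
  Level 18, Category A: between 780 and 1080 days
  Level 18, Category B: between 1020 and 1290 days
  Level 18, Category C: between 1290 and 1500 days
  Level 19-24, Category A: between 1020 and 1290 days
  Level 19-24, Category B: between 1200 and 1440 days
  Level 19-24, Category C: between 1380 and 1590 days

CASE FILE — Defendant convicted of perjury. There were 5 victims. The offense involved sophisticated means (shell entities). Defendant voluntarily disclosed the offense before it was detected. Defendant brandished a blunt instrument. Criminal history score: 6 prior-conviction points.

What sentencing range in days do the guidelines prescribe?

Base offense level for perjury: 20.
R2 applies: 20 − 1 = 19.
R3 applies (level before this adjustment is 19 ≥ 18, so +4): 19 + 4 = 23.
R4 applies (level before this adjustment is 23 ≥ 16, so +3): 23 + 3 = 26.
R5 applies: 26 + 3 = 29.
R6 does not apply.
Level 29 exceeds the maximum of 24; capped at 24.
Final offense level: 24.
Criminal history: 6 prior points → Category A (0-9).
Level 24 falls in the 19-24 band.
Grid: Level 19-24 × Category A = 1020-1290 days.

1020-1290 days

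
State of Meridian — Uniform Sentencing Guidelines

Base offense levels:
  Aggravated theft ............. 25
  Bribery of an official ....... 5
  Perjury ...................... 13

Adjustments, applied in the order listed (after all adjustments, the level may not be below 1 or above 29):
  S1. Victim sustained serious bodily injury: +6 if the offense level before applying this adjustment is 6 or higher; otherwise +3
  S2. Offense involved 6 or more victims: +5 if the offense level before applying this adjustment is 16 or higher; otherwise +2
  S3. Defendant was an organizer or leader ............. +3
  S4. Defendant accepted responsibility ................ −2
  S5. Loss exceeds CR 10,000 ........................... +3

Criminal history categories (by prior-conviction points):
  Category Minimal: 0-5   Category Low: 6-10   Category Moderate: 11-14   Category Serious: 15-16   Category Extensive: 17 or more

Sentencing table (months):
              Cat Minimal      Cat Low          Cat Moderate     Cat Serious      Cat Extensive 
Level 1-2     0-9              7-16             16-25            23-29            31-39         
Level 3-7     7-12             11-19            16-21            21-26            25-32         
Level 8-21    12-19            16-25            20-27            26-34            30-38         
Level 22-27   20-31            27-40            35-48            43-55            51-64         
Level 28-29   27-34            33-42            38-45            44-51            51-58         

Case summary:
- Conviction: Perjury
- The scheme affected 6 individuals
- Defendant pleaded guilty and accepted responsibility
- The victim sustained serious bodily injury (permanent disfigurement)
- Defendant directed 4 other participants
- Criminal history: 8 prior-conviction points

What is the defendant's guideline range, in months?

Base offense level for perjury: 13.
S1 applies (level before this adjustment is 13 ≥ 6, so +6): 13 + 6 = 19.
S2 applies (level before this adjustment is 19 ≥ 16, so +5): 19 + 5 = 24.
S3 applies: 24 + 3 = 27.
S4 applies: 27 − 2 = 25.
S5 does not apply.
Final offense level: 25.
Criminal history: 8 prior points → Category Low (6-10).
Level 25 falls in the 22-27 band.
Grid: Level 22-27 × Category Low = 27-40 months.

27-40 months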